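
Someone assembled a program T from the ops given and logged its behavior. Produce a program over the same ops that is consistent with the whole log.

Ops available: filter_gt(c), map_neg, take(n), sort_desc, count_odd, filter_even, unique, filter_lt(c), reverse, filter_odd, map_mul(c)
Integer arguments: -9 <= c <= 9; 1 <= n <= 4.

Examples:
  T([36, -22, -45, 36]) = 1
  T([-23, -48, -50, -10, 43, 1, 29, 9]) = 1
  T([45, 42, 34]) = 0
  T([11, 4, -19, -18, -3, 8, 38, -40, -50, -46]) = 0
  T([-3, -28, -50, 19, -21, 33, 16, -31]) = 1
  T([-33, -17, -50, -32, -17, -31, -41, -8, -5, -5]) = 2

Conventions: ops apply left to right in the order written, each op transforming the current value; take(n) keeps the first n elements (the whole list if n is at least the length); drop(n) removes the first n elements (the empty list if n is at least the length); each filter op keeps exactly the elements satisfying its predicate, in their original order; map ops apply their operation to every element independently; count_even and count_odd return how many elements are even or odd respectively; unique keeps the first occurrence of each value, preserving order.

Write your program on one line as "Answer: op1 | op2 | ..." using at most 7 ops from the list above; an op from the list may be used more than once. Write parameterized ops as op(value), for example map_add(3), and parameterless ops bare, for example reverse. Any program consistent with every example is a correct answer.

unique | reverse | take(3) | filter_lt(4) | map_neg | count_odd

Check, running the answer program on each example:
  [36, -22, -45, 36] -> [36, -22, -45] -> [-45, -22, 36] -> [-45, -22, 36] -> [-45, -22] -> [45, 22] -> 1
  [-23, -48, -50, -10, 43, 1, 29, 9] -> [-23, -48, -50, -10, 43, 1, 29, 9] -> [9, 29, 1, 43, -10, -50, -48, -23] -> [9, 29, 1] -> [1] -> [-1] -> 1
  [45, 42, 34] -> [45, 42, 34] -> [34, 42, 45] -> [34, 42, 45] -> [] -> [] -> 0
  [11, 4, -19, -18, -3, 8, 38, -40, -50, -46] -> [11, 4, -19, -18, -3, 8, 38, -40, -50, -46] -> [-46, -50, -40, 38, 8, -3, -18, -19, 4, 11] -> [-46, -50, -40] -> [-46, -50, -40] -> [46, 50, 40] -> 0
  [-3, -28, -50, 19, -21, 33, 16, -31] -> [-3, -28, -50, 19, -21, 33, 16, -31] -> [-31, 16, 33, -21, 19, -50, -28, -3] -> [-31, 16, 33] -> [-31] -> [31] -> 1
  [-33, -17, -50, -32, -17, -31, -41, -8, -5, -5] -> [-33, -17, -50, -32, -31, -41, -8, -5] -> [-5, -8, -41, -31, -32, -50, -17, -33] -> [-5, -8, -41] -> [-5, -8, -41] -> [5, 8, 41] -> 2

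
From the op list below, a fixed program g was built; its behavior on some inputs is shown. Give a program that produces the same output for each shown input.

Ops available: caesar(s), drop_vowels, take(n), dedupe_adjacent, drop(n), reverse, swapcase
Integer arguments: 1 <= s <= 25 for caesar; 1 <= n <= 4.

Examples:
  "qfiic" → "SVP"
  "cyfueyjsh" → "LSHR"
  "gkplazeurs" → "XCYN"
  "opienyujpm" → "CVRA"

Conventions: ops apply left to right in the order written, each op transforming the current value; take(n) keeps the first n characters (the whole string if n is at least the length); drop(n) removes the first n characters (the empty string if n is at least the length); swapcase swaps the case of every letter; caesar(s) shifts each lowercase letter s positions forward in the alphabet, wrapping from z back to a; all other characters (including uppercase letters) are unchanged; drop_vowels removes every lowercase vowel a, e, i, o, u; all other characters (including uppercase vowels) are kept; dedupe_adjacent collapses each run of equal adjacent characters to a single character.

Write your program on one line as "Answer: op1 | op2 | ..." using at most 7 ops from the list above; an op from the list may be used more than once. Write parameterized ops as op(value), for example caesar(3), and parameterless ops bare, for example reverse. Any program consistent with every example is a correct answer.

drop(1) | caesar(7) | caesar(6) | take(4) | swapcase | dedupe_adjacent

Check, running the answer program on each example:
  "qfiic" -> "fiic" -> "mppj" -> "svvp" -> "svvp" -> "SVVP" -> "SVP"
  "cyfueyjsh" -> "yfueyjsh" -> "fmblfqzo" -> "lshrlwfu" -> "lshr" -> "LSHR" -> "LSHR"
  "gkplazeurs" -> "kplazeurs" -> "rwshglbyz" -> "xcynmrhef" -> "xcyn" -> "XCYN" -> "XCYN"
  "opienyujpm" -> "pienyujpm" -> "wplufbqwt" -> "cvralhwcz" -> "cvra" -> "CVRA" -> "CVRA"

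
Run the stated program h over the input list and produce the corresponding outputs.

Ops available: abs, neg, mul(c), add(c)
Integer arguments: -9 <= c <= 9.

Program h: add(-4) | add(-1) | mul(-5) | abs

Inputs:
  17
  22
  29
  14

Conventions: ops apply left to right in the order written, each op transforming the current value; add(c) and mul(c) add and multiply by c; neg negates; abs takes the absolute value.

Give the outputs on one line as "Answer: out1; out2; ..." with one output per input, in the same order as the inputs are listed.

Execution, op by op:
  17 -> 13 -> 12 -> -60 -> 60
  22 -> 18 -> 17 -> -85 -> 85
  29 -> 25 -> 24 -> -120 -> 120
  14 -> 10 -> 9 -> -45 -> 45

60; 85; 120; 45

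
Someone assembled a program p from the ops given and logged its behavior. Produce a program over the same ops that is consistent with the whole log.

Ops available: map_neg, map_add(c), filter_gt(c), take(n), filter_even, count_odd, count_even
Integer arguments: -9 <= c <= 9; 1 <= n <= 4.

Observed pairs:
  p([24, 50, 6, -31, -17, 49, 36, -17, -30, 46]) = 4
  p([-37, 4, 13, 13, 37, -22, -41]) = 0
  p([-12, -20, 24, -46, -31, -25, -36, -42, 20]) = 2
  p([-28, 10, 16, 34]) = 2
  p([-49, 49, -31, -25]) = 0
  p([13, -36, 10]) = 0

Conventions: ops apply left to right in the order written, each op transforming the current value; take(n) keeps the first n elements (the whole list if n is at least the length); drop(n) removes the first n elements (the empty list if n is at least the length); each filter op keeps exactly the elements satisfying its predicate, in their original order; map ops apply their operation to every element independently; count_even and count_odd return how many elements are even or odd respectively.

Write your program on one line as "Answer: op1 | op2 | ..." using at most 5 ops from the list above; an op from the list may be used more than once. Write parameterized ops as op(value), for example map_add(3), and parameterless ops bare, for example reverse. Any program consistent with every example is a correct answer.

map_add(-9) | filter_gt(5) | map_add(7) | count_even

Check, running the answer program on each example:
  [24, 50, 6, -31, -17, 49, 36, -17, -30, 46] -> [15, 41, -3, -40, -26, 40, 27, -26, -39, 37] -> [15, 41, 40, 27, 37] -> [22, 48, 47, 34, 44] -> 4
  [-37, 4, 13, 13, 37, -22, -41] -> [-46, -5, 4, 4, 28, -31, -50] -> [28] -> [35] -> 0
  [-12, -20, 24, -46, -31, -25, -36, -42, 20] -> [-21, -29, 15, -55, -40, -34, -45, -51, 11] -> [15, 11] -> [22, 18] -> 2
  [-28, 10, 16, 34] -> [-37, 1, 7, 25] -> [7, 25] -> [14, 32] -> 2
  [-49, 49, -31, -25] -> [-58, 40, -40, -34] -> [40] -> [47] -> 0
  [13, -36, 10] -> [4, -45, 1] -> [] -> [] -> 0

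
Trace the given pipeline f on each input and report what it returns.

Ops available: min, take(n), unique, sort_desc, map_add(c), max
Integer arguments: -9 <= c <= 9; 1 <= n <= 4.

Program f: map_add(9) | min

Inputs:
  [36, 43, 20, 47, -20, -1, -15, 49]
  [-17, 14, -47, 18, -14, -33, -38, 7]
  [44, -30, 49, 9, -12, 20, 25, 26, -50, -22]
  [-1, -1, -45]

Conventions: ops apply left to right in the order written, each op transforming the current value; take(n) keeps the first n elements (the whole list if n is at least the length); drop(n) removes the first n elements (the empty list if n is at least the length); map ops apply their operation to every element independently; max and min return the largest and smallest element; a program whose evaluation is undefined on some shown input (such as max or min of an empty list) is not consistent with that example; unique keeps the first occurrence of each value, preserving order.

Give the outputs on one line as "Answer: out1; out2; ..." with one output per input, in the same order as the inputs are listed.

-11; -38; -41; -36

Execution, op by op:
  [36, 43, 20, 47, -20, -1, -15, 49] -> [45, 52, 29, 56, -11, 8, -6, 58] -> -11
  [-17, 14, -47, 18, -14, -33, -38, 7] -> [-8, 23, -38, 27, -5, -24, -29, 16] -> -38
  [44, -30, 49, 9, -12, 20, 25, 26, -50, -22] -> [53, -21, 58, 18, -3, 29, 34, 35, -41, -13] -> -41
  [-1, -1, -45] -> [8, 8, -36] -> -36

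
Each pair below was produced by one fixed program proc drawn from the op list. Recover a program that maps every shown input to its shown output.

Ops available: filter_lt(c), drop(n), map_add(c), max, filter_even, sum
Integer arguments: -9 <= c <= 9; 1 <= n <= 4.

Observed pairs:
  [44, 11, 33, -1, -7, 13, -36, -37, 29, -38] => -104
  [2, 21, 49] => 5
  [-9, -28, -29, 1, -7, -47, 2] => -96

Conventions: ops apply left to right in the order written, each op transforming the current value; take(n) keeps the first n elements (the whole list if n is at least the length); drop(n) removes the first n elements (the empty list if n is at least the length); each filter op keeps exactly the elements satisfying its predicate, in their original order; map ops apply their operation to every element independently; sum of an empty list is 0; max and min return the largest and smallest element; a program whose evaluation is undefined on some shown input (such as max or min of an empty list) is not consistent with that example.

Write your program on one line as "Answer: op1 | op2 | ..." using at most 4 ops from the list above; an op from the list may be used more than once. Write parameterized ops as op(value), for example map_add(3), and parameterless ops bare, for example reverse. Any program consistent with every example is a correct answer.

filter_lt(8) | map_add(3) | sum

Check, running the answer program on each example:
  [44, 11, 33, -1, -7, 13, -36, -37, 29, -38] -> [-1, -7, -36, -37, -38] -> [2, -4, -33, -34, -35] -> -104
  [2, 21, 49] -> [2] -> [5] -> 5
  [-9, -28, -29, 1, -7, -47, 2] -> [-9, -28, -29, 1, -7, -47, 2] -> [-6, -25, -26, 4, -4, -44, 5] -> -96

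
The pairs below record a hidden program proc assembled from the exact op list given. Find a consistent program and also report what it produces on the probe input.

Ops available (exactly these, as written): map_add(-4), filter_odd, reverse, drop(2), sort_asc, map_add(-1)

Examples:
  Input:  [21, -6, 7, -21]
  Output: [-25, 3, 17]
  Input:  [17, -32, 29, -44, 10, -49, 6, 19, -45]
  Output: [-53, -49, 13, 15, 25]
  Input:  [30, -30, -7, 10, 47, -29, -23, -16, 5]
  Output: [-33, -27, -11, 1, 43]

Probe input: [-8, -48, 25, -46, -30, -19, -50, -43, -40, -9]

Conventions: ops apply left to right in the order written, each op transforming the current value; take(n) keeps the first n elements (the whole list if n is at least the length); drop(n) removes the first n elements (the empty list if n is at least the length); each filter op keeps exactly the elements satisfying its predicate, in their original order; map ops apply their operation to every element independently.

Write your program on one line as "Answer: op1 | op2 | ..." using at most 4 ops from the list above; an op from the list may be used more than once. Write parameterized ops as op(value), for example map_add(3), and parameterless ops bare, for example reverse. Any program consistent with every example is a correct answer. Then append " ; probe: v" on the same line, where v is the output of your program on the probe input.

map_add(-4) | sort_asc | filter_odd ; probe: [-47, -23, -13, 21]

Check, running the answer program on each example:
  [21, -6, 7, -21] -> [17, -10, 3, -25] -> [-25, -10, 3, 17] -> [-25, 3, 17]
  [17, -32, 29, -44, 10, -49, 6, 19, -45] -> [13, -36, 25, -48, 6, -53, 2, 15, -49] -> [-53, -49, -48, -36, 2, 6, 13, 15, 25] -> [-53, -49, 13, 15, 25]
  [30, -30, -7, 10, 47, -29, -23, -16, 5] -> [26, -34, -11, 6, 43, -33, -27, -20, 1] -> [-34, -33, -27, -20, -11, 1, 6, 26, 43] -> [-33, -27, -11, 1, 43]
  probe: [-8, -48, 25, -46, -30, -19, -50, -43, -40, -9] -> [-12, -52, 21, -50, -34, -23, -54, -47, -44, -13] -> [-54, -52, -50, -47, -44, -34, -23, -13, -12, 21] -> [-47, -23, -13, 21]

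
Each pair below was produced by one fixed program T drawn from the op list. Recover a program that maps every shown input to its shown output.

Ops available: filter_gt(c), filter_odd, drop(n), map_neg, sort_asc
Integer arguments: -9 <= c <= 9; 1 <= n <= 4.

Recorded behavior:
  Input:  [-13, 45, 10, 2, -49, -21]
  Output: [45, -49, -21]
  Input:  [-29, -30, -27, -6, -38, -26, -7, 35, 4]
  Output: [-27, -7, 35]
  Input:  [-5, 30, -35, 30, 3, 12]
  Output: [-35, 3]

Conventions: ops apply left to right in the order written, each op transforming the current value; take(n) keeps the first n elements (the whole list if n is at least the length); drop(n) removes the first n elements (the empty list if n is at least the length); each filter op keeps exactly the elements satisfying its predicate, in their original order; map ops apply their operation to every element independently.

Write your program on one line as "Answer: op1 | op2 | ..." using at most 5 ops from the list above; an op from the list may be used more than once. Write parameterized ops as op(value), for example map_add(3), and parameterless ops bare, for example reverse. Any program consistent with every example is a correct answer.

drop(1) | map_neg | filter_odd | map_neg

Check, running the answer program on each example:
  [-13, 45, 10, 2, -49, -21] -> [45, 10, 2, -49, -21] -> [-45, -10, -2, 49, 21] -> [-45, 49, 21] -> [45, -49, -21]
  [-29, -30, -27, -6, -38, -26, -7, 35, 4] -> [-30, -27, -6, -38, -26, -7, 35, 4] -> [30, 27, 6, 38, 26, 7, -35, -4] -> [27, 7, -35] -> [-27, -7, 35]
  [-5, 30, -35, 30, 3, 12] -> [30, -35, 30, 3, 12] -> [-30, 35, -30, -3, -12] -> [35, -3] -> [-35, 3]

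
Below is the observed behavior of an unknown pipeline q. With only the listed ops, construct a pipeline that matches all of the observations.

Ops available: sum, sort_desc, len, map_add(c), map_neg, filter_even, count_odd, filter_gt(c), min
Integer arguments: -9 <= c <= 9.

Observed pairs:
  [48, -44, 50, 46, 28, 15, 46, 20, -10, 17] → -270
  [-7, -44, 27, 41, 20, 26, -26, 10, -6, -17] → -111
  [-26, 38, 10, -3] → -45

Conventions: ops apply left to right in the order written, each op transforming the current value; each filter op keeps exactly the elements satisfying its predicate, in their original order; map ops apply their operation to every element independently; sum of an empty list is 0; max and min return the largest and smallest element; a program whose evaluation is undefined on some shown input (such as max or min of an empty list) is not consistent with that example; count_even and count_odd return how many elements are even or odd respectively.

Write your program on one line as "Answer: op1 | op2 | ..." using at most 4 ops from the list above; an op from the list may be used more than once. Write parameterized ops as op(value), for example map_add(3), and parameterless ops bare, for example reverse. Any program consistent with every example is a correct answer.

filter_gt(-9) | map_neg | sum

Check, running the answer program on each example:
  [48, -44, 50, 46, 28, 15, 46, 20, -10, 17] -> [48, 50, 46, 28, 15, 46, 20, 17] -> [-48, -50, -46, -28, -15, -46, -20, -17] -> -270
  [-7, -44, 27, 41, 20, 26, -26, 10, -6, -17] -> [-7, 27, 41, 20, 26, 10, -6] -> [7, -27, -41, -20, -26, -10, 6] -> -111
  [-26, 38, 10, -3] -> [38, 10, -3] -> [-38, -10, 3] -> -45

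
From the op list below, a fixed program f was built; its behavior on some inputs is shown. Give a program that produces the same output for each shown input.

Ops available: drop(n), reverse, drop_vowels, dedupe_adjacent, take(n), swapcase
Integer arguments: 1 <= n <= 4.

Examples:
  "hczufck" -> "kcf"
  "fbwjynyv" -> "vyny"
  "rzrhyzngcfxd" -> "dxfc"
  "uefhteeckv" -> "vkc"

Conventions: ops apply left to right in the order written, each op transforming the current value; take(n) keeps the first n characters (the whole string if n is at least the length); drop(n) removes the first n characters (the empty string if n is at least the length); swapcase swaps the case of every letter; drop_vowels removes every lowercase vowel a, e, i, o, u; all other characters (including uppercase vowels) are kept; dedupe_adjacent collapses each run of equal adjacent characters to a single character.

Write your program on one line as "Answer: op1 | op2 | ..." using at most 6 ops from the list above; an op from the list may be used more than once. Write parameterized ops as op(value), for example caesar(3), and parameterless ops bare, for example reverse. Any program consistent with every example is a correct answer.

swapcase | reverse | swapcase | take(4) | drop_vowels

Check, running the answer program on each example:
  "hczufck" -> "HCZUFCK" -> "KCFUZCH" -> "kcfuzch" -> "kcfu" -> "kcf"
  "fbwjynyv" -> "FBWJYNYV" -> "VYNYJWBF" -> "vynyjwbf" -> "vyny" -> "vyny"
  "rzrhyzngcfxd" -> "RZRHYZNGCFXD" -> "DXFCGNZYHRZR" -> "dxfcgnzyhrzr" -> "dxfc" -> "dxfc"
  "uefhteeckv" -> "UEFHTEECKV" -> "VKCEETHFEU" -> "vkceethfeu" -> "vkce" -> "vkc"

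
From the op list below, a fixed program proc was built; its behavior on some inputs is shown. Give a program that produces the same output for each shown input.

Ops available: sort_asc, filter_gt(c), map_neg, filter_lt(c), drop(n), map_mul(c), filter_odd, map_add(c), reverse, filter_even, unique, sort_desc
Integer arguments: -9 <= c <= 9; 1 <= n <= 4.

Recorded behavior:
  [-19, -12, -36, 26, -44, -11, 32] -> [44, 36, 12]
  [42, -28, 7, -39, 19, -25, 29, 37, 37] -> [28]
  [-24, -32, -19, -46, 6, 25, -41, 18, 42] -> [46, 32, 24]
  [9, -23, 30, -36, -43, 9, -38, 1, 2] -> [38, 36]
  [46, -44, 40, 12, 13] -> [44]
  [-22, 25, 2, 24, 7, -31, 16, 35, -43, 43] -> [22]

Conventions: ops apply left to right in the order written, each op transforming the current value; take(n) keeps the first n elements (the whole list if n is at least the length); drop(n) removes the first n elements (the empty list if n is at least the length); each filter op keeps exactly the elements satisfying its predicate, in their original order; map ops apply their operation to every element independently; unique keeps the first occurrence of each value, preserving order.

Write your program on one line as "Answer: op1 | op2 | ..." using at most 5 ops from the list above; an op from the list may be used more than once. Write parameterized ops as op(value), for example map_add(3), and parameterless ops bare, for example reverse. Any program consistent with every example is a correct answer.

filter_lt(-3) | filter_even | reverse | map_neg

Check, running the answer program on each example:
  [-19, -12, -36, 26, -44, -11, 32] -> [-19, -12, -36, -44, -11] -> [-12, -36, -44] -> [-44, -36, -12] -> [44, 36, 12]
  [42, -28, 7, -39, 19, -25, 29, 37, 37] -> [-28, -39, -25] -> [-28] -> [-28] -> [28]
  [-24, -32, -19, -46, 6, 25, -41, 18, 42] -> [-24, -32, -19, -46, -41] -> [-24, -32, -46] -> [-46, -32, -24] -> [46, 32, 24]
  [9, -23, 30, -36, -43, 9, -38, 1, 2] -> [-23, -36, -43, -38] -> [-36, -38] -> [-38, -36] -> [38, 36]
  [46, -44, 40, 12, 13] -> [-44] -> [-44] -> [-44] -> [44]
  [-22, 25, 2, 24, 7, -31, 16, 35, -43, 43] -> [-22, -31, -43] -> [-22] -> [-22] -> [22]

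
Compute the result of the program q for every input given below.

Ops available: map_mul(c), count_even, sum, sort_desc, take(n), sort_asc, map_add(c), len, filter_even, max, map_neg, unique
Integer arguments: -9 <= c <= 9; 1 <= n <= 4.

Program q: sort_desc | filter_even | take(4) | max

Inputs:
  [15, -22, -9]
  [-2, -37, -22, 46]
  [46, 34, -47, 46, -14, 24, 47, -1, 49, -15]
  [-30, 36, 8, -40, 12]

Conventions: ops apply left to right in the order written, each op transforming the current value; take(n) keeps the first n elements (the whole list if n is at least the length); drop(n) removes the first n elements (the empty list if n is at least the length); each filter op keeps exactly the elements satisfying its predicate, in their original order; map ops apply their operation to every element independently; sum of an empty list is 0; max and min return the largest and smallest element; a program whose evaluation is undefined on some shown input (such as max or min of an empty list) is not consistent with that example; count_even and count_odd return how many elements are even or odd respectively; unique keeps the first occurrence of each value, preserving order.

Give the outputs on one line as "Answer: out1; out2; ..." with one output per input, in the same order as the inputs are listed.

Execution, op by op:
  [15, -22, -9] -> [15, -9, -22] -> [-22] -> [-22] -> -22
  [-2, -37, -22, 46] -> [46, -2, -22, -37] -> [46, -2, -22] -> [46, -2, -22] -> 46
  [46, 34, -47, 46, -14, 24, 47, -1, 49, -15] -> [49, 47, 46, 46, 34, 24, -1, -14, -15, -47] -> [46, 46, 34, 24, -14] -> [46, 46, 34, 24] -> 46
  [-30, 36, 8, -40, 12] -> [36, 12, 8, -30, -40] -> [36, 12, 8, -30, -40] -> [36, 12, 8, -30] -> 36

-22; 46; 46; 36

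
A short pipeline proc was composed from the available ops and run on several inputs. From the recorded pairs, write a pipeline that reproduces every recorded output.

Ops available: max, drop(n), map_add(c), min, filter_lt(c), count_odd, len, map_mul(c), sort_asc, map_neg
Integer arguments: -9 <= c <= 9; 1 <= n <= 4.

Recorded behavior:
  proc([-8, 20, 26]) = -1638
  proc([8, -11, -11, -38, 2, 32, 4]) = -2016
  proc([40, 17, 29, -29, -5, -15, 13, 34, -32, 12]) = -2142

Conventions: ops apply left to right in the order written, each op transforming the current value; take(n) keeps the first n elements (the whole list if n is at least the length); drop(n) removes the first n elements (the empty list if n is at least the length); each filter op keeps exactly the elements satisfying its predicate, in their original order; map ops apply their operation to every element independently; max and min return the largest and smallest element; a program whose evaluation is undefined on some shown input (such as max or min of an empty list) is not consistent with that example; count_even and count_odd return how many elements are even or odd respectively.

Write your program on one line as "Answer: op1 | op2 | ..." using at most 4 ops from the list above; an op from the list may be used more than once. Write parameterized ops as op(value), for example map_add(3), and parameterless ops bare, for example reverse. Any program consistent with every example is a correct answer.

map_mul(-7) | drop(2) | map_mul(9) | min

Check, running the answer program on each example:
  [-8, 20, 26] -> [56, -140, -182] -> [-182] -> [-1638] -> -1638
  [8, -11, -11, -38, 2, 32, 4] -> [-56, 77, 77, 266, -14, -224, -28] -> [77, 266, -14, -224, -28] -> [693, 2394, -126, -2016, -252] -> -2016
  [40, 17, 29, -29, -5, -15, 13, 34, -32, 12] -> [-280, -119, -203, 203, 35, 105, -91, -238, 224, -84] -> [-203, 203, 35, 105, -91, -238, 224, -84] -> [-1827, 1827, 315, 945, -819, -2142, 2016, -756] -> -2142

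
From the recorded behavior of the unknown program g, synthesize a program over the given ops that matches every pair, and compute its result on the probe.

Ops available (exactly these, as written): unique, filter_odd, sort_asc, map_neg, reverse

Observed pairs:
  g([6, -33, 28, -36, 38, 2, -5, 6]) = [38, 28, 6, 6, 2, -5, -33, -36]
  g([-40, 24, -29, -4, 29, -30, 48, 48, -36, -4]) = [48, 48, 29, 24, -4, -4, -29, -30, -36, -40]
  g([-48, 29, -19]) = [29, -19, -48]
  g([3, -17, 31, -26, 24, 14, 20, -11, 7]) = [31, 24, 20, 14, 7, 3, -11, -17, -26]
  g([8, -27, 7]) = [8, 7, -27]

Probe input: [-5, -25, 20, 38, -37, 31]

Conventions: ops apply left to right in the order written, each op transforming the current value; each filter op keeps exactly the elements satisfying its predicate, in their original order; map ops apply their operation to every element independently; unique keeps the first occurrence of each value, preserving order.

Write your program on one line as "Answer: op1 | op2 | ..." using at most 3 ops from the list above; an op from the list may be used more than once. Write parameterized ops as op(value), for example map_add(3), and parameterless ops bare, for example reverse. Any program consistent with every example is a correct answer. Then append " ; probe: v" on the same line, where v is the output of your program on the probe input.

sort_asc | reverse ; probe: [38, 31, 20, -5, -25, -37]

Check, running the answer program on each example:
  [6, -33, 28, -36, 38, 2, -5, 6] -> [-36, -33, -5, 2, 6, 6, 28, 38] -> [38, 28, 6, 6, 2, -5, -33, -36]
  [-40, 24, -29, -4, 29, -30, 48, 48, -36, -4] -> [-40, -36, -30, -29, -4, -4, 24, 29, 48, 48] -> [48, 48, 29, 24, -4, -4, -29, -30, -36, -40]
  [-48, 29, -19] -> [-48, -19, 29] -> [29, -19, -48]
  [3, -17, 31, -26, 24, 14, 20, -11, 7] -> [-26, -17, -11, 3, 7, 14, 20, 24, 31] -> [31, 24, 20, 14, 7, 3, -11, -17, -26]
  [8, -27, 7] -> [-27, 7, 8] -> [8, 7, -27]
  probe: [-5, -25, 20, 38, -37, 31] -> [-37, -25, -5, 20, 31, 38] -> [38, 31, 20, -5, -25, -37]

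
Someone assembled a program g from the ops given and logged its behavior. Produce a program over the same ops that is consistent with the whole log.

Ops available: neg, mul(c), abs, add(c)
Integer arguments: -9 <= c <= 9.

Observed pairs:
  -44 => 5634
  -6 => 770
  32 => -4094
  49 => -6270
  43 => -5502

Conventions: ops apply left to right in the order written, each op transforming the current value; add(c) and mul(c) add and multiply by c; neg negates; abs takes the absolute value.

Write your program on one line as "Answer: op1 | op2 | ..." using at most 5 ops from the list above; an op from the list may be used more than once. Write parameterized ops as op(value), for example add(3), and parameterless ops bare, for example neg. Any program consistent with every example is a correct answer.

mul(-4) | mul(-8) | mul(4) | neg | add(2)

Check, running the answer program on each example:
  -44 -> 176 -> -1408 -> -5632 -> 5632 -> 5634
  -6 -> 24 -> -192 -> -768 -> 768 -> 770
  32 -> -128 -> 1024 -> 4096 -> -4096 -> -4094
  49 -> -196 -> 1568 -> 6272 -> -6272 -> -6270
  43 -> -172 -> 1376 -> 5504 -> -5504 -> -5502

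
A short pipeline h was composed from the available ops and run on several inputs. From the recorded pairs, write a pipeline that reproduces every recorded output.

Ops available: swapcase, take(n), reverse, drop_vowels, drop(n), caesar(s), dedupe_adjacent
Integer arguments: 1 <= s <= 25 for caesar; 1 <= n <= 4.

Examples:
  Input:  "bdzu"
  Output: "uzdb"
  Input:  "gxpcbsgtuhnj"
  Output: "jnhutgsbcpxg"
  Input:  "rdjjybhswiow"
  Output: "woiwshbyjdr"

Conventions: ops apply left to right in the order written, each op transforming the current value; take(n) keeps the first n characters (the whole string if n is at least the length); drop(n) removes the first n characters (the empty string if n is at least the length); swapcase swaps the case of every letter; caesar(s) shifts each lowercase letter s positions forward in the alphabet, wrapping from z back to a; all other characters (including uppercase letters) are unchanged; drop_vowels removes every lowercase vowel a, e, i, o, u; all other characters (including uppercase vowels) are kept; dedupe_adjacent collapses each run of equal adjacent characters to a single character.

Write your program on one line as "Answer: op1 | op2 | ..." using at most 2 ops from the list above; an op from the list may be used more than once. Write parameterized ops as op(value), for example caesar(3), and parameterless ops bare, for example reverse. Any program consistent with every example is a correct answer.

dedupe_adjacent | reverse

Check, running the answer program on each example:
  "bdzu" -> "bdzu" -> "uzdb"
  "gxpcbsgtuhnj" -> "gxpcbsgtuhnj" -> "jnhutgsbcpxg"
  "rdjjybhswiow" -> "rdjybhswiow" -> "woiwshbyjdr"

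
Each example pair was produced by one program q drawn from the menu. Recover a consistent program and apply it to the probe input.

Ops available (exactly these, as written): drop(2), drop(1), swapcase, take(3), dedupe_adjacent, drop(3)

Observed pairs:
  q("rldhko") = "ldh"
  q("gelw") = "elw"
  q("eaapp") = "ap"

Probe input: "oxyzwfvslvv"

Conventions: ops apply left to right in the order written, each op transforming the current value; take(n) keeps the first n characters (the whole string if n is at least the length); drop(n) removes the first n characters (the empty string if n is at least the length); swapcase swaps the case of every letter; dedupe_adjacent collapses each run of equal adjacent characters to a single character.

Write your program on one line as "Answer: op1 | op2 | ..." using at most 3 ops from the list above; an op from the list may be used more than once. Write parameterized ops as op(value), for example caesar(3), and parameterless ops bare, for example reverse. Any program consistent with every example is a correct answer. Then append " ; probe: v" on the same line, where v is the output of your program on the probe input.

drop(1) | dedupe_adjacent | take(3) ; probe: "xyz"

Check, running the answer program on each example:
  "rldhko" -> "ldhko" -> "ldhko" -> "ldh"
  "gelw" -> "elw" -> "elw" -> "elw"
  "eaapp" -> "aapp" -> "ap" -> "ap"
  probe: "oxyzwfvslvv" -> "xyzwfvslvv" -> "xyzwfvslv" -> "xyz"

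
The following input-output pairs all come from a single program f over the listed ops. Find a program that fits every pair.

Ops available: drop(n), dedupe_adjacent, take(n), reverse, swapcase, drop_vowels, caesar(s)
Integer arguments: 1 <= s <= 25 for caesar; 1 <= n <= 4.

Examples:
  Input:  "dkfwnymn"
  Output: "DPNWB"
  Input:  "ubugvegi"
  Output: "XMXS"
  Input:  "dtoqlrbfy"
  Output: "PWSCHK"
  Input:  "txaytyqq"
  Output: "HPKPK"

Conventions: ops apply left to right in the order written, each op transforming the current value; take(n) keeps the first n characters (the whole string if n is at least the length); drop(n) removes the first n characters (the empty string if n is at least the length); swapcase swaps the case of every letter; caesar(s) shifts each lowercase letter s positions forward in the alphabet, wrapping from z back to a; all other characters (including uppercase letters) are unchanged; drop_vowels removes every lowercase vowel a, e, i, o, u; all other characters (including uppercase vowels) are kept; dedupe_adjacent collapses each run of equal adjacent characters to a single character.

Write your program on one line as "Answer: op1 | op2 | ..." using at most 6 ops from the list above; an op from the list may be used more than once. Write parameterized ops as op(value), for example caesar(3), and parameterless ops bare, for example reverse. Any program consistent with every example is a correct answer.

drop_vowels | reverse | caesar(17) | drop_vowels | swapcase | dedupe_adjacent

Check, running the answer program on each example:
  "dkfwnymn" -> "dkfwnymn" -> "nmynwfkd" -> "edpenwbu" -> "dpnwb" -> "DPNWB" -> "DPNWB"
  "ubugvegi" -> "bgvg" -> "gvgb" -> "xmxs" -> "xmxs" -> "XMXS" -> "XMXS"
  "dtoqlrbfy" -> "dtqlrbfy" -> "yfbrlqtd" -> "pwsichku" -> "pwschk" -> "PWSCHK" -> "PWSCHK"
  "txaytyqq" -> "txytyqq" -> "qqytyxt" -> "hhpkpok" -> "hhpkpk" -> "HHPKPK" -> "HPKPK"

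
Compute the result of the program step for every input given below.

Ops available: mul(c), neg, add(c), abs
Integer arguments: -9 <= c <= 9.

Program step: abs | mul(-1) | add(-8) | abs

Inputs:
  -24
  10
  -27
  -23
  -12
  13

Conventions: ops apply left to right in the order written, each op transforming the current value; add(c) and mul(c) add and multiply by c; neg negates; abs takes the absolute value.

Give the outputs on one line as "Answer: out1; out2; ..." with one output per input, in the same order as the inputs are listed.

32; 18; 35; 31; 20; 21

Execution, op by op:
  -24 -> 24 -> -24 -> -32 -> 32
  10 -> 10 -> -10 -> -18 -> 18
  -27 -> 27 -> -27 -> -35 -> 35
  -23 -> 23 -> -23 -> -31 -> 31
  -12 -> 12 -> -12 -> -20 -> 20
  13 -> 13 -> -13 -> -21 -> 21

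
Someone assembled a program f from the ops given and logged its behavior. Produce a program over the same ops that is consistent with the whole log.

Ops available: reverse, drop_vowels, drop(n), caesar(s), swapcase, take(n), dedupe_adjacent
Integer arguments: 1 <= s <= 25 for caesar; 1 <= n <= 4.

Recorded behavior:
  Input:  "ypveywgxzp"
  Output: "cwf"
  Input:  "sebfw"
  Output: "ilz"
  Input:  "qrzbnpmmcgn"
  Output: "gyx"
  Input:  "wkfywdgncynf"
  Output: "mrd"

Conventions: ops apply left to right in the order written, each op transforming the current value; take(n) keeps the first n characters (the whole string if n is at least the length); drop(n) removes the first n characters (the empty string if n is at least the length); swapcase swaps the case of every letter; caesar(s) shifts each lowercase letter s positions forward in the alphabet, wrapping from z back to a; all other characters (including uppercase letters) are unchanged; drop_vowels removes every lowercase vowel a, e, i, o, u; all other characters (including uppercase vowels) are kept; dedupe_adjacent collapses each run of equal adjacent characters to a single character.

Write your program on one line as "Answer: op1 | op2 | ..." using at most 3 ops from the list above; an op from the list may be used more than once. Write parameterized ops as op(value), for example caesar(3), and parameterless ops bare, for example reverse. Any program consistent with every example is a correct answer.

caesar(7) | take(3) | reverse

Check, running the answer program on each example:
  "ypveywgxzp" -> "fwclfdnegw" -> "fwc" -> "cwf"
  "sebfw" -> "zlimd" -> "zli" -> "ilz"
  "qrzbnpmmcgn" -> "xygiuwttjnu" -> "xyg" -> "gyx"
  "wkfywdgncynf" -> "drmfdknujfum" -> "drm" -> "mrd"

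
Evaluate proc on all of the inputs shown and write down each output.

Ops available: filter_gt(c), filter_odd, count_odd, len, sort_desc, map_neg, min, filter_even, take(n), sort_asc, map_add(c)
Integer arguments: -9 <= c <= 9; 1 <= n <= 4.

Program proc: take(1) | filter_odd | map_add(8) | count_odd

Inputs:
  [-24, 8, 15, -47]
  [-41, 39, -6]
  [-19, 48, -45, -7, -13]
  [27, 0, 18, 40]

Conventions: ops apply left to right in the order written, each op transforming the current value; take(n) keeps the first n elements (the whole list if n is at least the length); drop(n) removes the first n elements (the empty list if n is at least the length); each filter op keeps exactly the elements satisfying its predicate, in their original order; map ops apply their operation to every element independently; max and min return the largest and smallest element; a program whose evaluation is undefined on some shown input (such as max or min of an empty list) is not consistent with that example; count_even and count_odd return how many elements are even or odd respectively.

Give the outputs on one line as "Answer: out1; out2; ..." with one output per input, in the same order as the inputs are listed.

Execution, op by op:
  [-24, 8, 15, -47] -> [-24] -> [] -> [] -> 0
  [-41, 39, -6] -> [-41] -> [-41] -> [-33] -> 1
  [-19, 48, -45, -7, -13] -> [-19] -> [-19] -> [-11] -> 1
  [27, 0, 18, 40] -> [27] -> [27] -> [35] -> 1

0; 1; 1; 1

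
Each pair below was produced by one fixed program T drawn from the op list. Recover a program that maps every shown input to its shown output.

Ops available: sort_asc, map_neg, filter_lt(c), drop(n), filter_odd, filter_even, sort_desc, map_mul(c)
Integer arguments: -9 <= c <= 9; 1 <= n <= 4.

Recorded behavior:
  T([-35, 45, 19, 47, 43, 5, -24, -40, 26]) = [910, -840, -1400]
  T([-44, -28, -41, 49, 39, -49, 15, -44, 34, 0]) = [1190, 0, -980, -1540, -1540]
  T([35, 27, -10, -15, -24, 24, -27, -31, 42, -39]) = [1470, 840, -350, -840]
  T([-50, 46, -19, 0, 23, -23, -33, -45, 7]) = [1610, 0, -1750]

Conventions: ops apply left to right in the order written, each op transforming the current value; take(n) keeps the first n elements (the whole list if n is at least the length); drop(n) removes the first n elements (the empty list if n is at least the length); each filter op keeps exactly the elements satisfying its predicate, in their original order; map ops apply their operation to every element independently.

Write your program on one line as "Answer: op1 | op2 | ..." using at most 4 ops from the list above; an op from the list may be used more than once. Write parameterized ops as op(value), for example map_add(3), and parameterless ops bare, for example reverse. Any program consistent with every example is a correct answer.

sort_desc | map_mul(-7) | map_mul(-5) | filter_even

Check, running the answer program on each example:
  [-35, 45, 19, 47, 43, 5, -24, -40, 26] -> [47, 45, 43, 26, 19, 5, -24, -35, -40] -> [-329, -315, -301, -182, -133, -35, 168, 245, 280] -> [1645, 1575, 1505, 910, 665, 175, -840, -1225, -1400] -> [910, -840, -1400]
  [-44, -28, -41, 49, 39, -49, 15, -44, 34, 0] -> [49, 39, 34, 15, 0, -28, -41, -44, -44, -49] -> [-343, -273, -238, -105, 0, 196, 287, 308, 308, 343] -> [1715, 1365, 1190, 525, 0, -980, -1435, -1540, -1540, -1715] -> [1190, 0, -980, -1540, -1540]
  [35, 27, -10, -15, -24, 24, -27, -31, 42, -39] -> [42, 35, 27, 24, -10, -15, -24, -27, -31, -39] -> [-294, -245, -189, -168, 70, 105, 168, 189, 217, 273] -> [1470, 1225, 945, 840, -350, -525, -840, -945, -1085, -1365] -> [1470, 840, -350, -840]
  [-50, 46, -19, 0, 23, -23, -33, -45, 7] -> [46, 23, 7, 0, -19, -23, -33, -45, -50] -> [-322, -161, -49, 0, 133, 161, 231, 315, 350] -> [1610, 805, 245, 0, -665, -805, -1155, -1575, -1750] -> [1610, 0, -1750]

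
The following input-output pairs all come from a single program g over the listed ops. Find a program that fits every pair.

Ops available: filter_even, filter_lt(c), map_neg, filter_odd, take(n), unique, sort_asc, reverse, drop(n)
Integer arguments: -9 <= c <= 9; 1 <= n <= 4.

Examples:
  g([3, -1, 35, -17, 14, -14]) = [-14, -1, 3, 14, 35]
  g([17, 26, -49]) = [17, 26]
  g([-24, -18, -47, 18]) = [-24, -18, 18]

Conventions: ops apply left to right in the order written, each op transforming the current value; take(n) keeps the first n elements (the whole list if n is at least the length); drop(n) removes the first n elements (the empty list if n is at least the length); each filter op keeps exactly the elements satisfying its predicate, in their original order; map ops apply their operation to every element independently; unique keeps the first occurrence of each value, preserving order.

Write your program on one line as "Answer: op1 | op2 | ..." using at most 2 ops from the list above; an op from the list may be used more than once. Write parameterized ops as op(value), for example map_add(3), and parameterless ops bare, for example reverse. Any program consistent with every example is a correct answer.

sort_asc | drop(1)

Check, running the answer program on each example:
  [3, -1, 35, -17, 14, -14] -> [-17, -14, -1, 3, 14, 35] -> [-14, -1, 3, 14, 35]
  [17, 26, -49] -> [-49, 17, 26] -> [17, 26]
  [-24, -18, -47, 18] -> [-47, -24, -18, 18] -> [-24, -18, 18]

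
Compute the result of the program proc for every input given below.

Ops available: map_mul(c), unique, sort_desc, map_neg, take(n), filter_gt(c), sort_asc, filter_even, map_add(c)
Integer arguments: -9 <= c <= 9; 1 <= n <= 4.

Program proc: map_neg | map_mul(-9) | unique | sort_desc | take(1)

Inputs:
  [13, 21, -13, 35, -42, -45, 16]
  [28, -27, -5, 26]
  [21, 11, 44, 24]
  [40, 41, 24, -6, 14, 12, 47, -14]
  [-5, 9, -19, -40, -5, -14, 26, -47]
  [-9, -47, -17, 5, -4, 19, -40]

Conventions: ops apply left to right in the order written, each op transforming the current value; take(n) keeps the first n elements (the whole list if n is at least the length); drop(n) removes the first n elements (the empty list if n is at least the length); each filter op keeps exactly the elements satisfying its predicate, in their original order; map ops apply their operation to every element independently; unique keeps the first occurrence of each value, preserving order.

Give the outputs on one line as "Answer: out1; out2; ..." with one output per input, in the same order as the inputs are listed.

[315]; [252]; [396]; [423]; [234]; [171]

Execution, op by op:
  [13, 21, -13, 35, -42, -45, 16] -> [-13, -21, 13, -35, 42, 45, -16] -> [117, 189, -117, 315, -378, -405, 144] -> [117, 189, -117, 315, -378, -405, 144] -> [315, 189, 144, 117, -117, -378, -405] -> [315]
  [28, -27, -5, 26] -> [-28, 27, 5, -26] -> [252, -243, -45, 234] -> [252, -243, -45, 234] -> [252, 234, -45, -243] -> [252]
  [21, 11, 44, 24] -> [-21, -11, -44, -24] -> [189, 99, 396, 216] -> [189, 99, 396, 216] -> [396, 216, 189, 99] -> [396]
  [40, 41, 24, -6, 14, 12, 47, -14] -> [-40, -41, -24, 6, -14, -12, -47, 14] -> [360, 369, 216, -54, 126, 108, 423, -126] -> [360, 369, 216, -54, 126, 108, 423, -126] -> [423, 369, 360, 216, 126, 108, -54, -126] -> [423]
  [-5, 9, -19, -40, -5, -14, 26, -47] -> [5, -9, 19, 40, 5, 14, -26, 47] -> [-45, 81, -171, -360, -45, -126, 234, -423] -> [-45, 81, -171, -360, -126, 234, -423] -> [234, 81, -45, -126, -171, -360, -423] -> [234]
  [-9, -47, -17, 5, -4, 19, -40] -> [9, 47, 17, -5, 4, -19, 40] -> [-81, -423, -153, 45, -36, 171, -360] -> [-81, -423, -153, 45, -36, 171, -360] -> [171, 45, -36, -81, -153, -360, -423] -> [171]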